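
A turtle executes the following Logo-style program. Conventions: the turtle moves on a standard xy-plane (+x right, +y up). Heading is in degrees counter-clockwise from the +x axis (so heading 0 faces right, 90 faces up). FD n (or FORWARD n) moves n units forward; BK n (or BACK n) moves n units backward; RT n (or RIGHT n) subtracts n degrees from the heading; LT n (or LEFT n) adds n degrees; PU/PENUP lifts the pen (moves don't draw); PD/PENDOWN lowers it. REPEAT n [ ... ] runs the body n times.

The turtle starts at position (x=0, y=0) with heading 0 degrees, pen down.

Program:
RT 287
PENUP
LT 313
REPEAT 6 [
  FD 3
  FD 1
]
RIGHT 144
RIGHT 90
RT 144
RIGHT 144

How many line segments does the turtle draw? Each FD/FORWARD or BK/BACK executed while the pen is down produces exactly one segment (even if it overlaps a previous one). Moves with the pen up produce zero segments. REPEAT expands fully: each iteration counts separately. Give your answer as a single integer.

Answer: 0

Derivation:
Executing turtle program step by step:
Start: pos=(0,0), heading=0, pen down
RT 287: heading 0 -> 73
PU: pen up
LT 313: heading 73 -> 26
REPEAT 6 [
  -- iteration 1/6 --
  FD 3: (0,0) -> (2.696,1.315) [heading=26, move]
  FD 1: (2.696,1.315) -> (3.595,1.753) [heading=26, move]
  -- iteration 2/6 --
  FD 3: (3.595,1.753) -> (6.292,3.069) [heading=26, move]
  FD 1: (6.292,3.069) -> (7.19,3.507) [heading=26, move]
  -- iteration 3/6 --
  FD 3: (7.19,3.507) -> (9.887,4.822) [heading=26, move]
  FD 1: (9.887,4.822) -> (10.786,5.26) [heading=26, move]
  -- iteration 4/6 --
  FD 3: (10.786,5.26) -> (13.482,6.576) [heading=26, move]
  FD 1: (13.482,6.576) -> (14.381,7.014) [heading=26, move]
  -- iteration 5/6 --
  FD 3: (14.381,7.014) -> (17.077,8.329) [heading=26, move]
  FD 1: (17.077,8.329) -> (17.976,8.767) [heading=26, move]
  -- iteration 6/6 --
  FD 3: (17.976,8.767) -> (20.672,10.083) [heading=26, move]
  FD 1: (20.672,10.083) -> (21.571,10.521) [heading=26, move]
]
RT 144: heading 26 -> 242
RT 90: heading 242 -> 152
RT 144: heading 152 -> 8
RT 144: heading 8 -> 224
Final: pos=(21.571,10.521), heading=224, 0 segment(s) drawn
Segments drawn: 0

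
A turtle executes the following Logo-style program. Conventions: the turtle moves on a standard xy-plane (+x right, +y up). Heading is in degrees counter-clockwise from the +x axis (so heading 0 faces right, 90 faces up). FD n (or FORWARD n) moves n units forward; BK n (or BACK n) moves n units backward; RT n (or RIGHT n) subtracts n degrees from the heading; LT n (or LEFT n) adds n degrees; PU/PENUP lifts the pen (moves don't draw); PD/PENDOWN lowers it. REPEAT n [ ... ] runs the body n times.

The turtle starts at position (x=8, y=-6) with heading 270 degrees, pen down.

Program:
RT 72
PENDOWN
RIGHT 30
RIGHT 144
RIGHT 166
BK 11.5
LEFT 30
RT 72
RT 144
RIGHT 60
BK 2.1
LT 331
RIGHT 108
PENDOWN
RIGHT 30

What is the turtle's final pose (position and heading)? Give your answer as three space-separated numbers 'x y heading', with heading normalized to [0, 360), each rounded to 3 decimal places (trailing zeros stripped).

Executing turtle program step by step:
Start: pos=(8,-6), heading=270, pen down
RT 72: heading 270 -> 198
PD: pen down
RT 30: heading 198 -> 168
RT 144: heading 168 -> 24
RT 166: heading 24 -> 218
BK 11.5: (8,-6) -> (17.062,1.08) [heading=218, draw]
LT 30: heading 218 -> 248
RT 72: heading 248 -> 176
RT 144: heading 176 -> 32
RT 60: heading 32 -> 332
BK 2.1: (17.062,1.08) -> (15.208,2.066) [heading=332, draw]
LT 331: heading 332 -> 303
RT 108: heading 303 -> 195
PD: pen down
RT 30: heading 195 -> 165
Final: pos=(15.208,2.066), heading=165, 2 segment(s) drawn

Answer: 15.208 2.066 165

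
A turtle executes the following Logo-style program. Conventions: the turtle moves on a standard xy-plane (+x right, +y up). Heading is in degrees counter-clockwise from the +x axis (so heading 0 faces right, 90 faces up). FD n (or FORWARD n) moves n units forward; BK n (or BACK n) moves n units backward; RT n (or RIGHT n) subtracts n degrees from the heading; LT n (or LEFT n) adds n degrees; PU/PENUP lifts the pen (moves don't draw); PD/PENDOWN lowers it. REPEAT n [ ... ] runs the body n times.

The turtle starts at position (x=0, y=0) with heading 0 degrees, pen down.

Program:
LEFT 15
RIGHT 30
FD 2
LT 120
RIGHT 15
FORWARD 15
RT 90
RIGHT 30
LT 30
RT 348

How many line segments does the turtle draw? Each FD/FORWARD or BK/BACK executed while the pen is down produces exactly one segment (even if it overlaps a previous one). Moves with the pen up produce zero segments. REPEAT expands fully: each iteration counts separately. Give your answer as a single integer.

Answer: 2

Derivation:
Executing turtle program step by step:
Start: pos=(0,0), heading=0, pen down
LT 15: heading 0 -> 15
RT 30: heading 15 -> 345
FD 2: (0,0) -> (1.932,-0.518) [heading=345, draw]
LT 120: heading 345 -> 105
RT 15: heading 105 -> 90
FD 15: (1.932,-0.518) -> (1.932,14.482) [heading=90, draw]
RT 90: heading 90 -> 0
RT 30: heading 0 -> 330
LT 30: heading 330 -> 0
RT 348: heading 0 -> 12
Final: pos=(1.932,14.482), heading=12, 2 segment(s) drawn
Segments drawn: 2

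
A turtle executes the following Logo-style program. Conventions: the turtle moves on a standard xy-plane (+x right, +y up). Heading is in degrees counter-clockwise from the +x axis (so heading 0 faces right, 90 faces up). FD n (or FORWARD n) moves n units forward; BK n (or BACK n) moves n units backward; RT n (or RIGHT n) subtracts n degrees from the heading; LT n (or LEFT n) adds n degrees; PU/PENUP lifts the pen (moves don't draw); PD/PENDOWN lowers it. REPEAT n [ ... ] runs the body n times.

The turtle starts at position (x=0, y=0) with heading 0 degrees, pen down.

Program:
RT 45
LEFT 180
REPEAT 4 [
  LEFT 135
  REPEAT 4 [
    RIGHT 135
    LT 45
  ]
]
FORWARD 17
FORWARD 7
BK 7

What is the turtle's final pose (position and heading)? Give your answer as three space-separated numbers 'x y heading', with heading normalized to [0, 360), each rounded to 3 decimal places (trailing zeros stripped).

Answer: 12.021 -12.021 315

Derivation:
Executing turtle program step by step:
Start: pos=(0,0), heading=0, pen down
RT 45: heading 0 -> 315
LT 180: heading 315 -> 135
REPEAT 4 [
  -- iteration 1/4 --
  LT 135: heading 135 -> 270
  REPEAT 4 [
    -- iteration 1/4 --
    RT 135: heading 270 -> 135
    LT 45: heading 135 -> 180
    -- iteration 2/4 --
    RT 135: heading 180 -> 45
    LT 45: heading 45 -> 90
    -- iteration 3/4 --
    RT 135: heading 90 -> 315
    LT 45: heading 315 -> 0
    -- iteration 4/4 --
    RT 135: heading 0 -> 225
    LT 45: heading 225 -> 270
  ]
  -- iteration 2/4 --
  LT 135: heading 270 -> 45
  REPEAT 4 [
    -- iteration 1/4 --
    RT 135: heading 45 -> 270
    LT 45: heading 270 -> 315
    -- iteration 2/4 --
    RT 135: heading 315 -> 180
    LT 45: heading 180 -> 225
    -- iteration 3/4 --
    RT 135: heading 225 -> 90
    LT 45: heading 90 -> 135
    -- iteration 4/4 --
    RT 135: heading 135 -> 0
    LT 45: heading 0 -> 45
  ]
  -- iteration 3/4 --
  LT 135: heading 45 -> 180
  REPEAT 4 [
    -- iteration 1/4 --
    RT 135: heading 180 -> 45
    LT 45: heading 45 -> 90
    -- iteration 2/4 --
    RT 135: heading 90 -> 315
    LT 45: heading 315 -> 0
    -- iteration 3/4 --
    RT 135: heading 0 -> 225
    LT 45: heading 225 -> 270
    -- iteration 4/4 --
    RT 135: heading 270 -> 135
    LT 45: heading 135 -> 180
  ]
  -- iteration 4/4 --
  LT 135: heading 180 -> 315
  REPEAT 4 [
    -- iteration 1/4 --
    RT 135: heading 315 -> 180
    LT 45: heading 180 -> 225
    -- iteration 2/4 --
    RT 135: heading 225 -> 90
    LT 45: heading 90 -> 135
    -- iteration 3/4 --
    RT 135: heading 135 -> 0
    LT 45: heading 0 -> 45
    -- iteration 4/4 --
    RT 135: heading 45 -> 270
    LT 45: heading 270 -> 315
  ]
]
FD 17: (0,0) -> (12.021,-12.021) [heading=315, draw]
FD 7: (12.021,-12.021) -> (16.971,-16.971) [heading=315, draw]
BK 7: (16.971,-16.971) -> (12.021,-12.021) [heading=315, draw]
Final: pos=(12.021,-12.021), heading=315, 3 segment(s) drawn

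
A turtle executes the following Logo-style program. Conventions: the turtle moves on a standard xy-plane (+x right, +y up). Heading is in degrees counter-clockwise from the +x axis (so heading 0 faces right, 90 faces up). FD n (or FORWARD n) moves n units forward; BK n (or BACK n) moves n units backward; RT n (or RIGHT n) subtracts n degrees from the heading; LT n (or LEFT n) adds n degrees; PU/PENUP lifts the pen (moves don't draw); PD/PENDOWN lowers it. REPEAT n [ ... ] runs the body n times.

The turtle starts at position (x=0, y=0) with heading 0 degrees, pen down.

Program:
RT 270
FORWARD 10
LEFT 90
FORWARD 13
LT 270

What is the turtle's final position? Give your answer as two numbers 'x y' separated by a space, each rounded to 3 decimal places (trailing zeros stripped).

Answer: -13 10

Derivation:
Executing turtle program step by step:
Start: pos=(0,0), heading=0, pen down
RT 270: heading 0 -> 90
FD 10: (0,0) -> (0,10) [heading=90, draw]
LT 90: heading 90 -> 180
FD 13: (0,10) -> (-13,10) [heading=180, draw]
LT 270: heading 180 -> 90
Final: pos=(-13,10), heading=90, 2 segment(s) drawn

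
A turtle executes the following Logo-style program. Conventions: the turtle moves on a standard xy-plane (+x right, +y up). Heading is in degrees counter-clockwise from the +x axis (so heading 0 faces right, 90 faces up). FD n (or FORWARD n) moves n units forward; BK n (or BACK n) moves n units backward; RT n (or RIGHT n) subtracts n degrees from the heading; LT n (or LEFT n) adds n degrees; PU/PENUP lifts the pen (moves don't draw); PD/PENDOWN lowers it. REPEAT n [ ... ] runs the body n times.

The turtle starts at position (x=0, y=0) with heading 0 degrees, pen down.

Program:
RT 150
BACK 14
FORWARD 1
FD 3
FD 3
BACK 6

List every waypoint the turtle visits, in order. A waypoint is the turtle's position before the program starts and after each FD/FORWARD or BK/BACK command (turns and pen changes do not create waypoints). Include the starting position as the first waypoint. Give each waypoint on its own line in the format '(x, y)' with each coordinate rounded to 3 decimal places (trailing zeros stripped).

Executing turtle program step by step:
Start: pos=(0,0), heading=0, pen down
RT 150: heading 0 -> 210
BK 14: (0,0) -> (12.124,7) [heading=210, draw]
FD 1: (12.124,7) -> (11.258,6.5) [heading=210, draw]
FD 3: (11.258,6.5) -> (8.66,5) [heading=210, draw]
FD 3: (8.66,5) -> (6.062,3.5) [heading=210, draw]
BK 6: (6.062,3.5) -> (11.258,6.5) [heading=210, draw]
Final: pos=(11.258,6.5), heading=210, 5 segment(s) drawn
Waypoints (6 total):
(0, 0)
(12.124, 7)
(11.258, 6.5)
(8.66, 5)
(6.062, 3.5)
(11.258, 6.5)

Answer: (0, 0)
(12.124, 7)
(11.258, 6.5)
(8.66, 5)
(6.062, 3.5)
(11.258, 6.5)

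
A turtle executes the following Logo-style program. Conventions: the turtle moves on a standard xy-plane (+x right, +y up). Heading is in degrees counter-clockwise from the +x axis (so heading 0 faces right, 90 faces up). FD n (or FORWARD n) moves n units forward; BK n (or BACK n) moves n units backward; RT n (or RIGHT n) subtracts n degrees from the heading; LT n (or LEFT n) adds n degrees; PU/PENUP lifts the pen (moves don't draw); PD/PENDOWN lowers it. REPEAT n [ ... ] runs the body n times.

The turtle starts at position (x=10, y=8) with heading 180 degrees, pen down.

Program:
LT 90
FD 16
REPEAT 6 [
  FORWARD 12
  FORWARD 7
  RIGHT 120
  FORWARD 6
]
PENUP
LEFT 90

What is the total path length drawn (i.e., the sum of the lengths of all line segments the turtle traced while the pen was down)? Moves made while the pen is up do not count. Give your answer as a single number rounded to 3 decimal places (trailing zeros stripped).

Answer: 166

Derivation:
Executing turtle program step by step:
Start: pos=(10,8), heading=180, pen down
LT 90: heading 180 -> 270
FD 16: (10,8) -> (10,-8) [heading=270, draw]
REPEAT 6 [
  -- iteration 1/6 --
  FD 12: (10,-8) -> (10,-20) [heading=270, draw]
  FD 7: (10,-20) -> (10,-27) [heading=270, draw]
  RT 120: heading 270 -> 150
  FD 6: (10,-27) -> (4.804,-24) [heading=150, draw]
  -- iteration 2/6 --
  FD 12: (4.804,-24) -> (-5.588,-18) [heading=150, draw]
  FD 7: (-5.588,-18) -> (-11.651,-14.5) [heading=150, draw]
  RT 120: heading 150 -> 30
  FD 6: (-11.651,-14.5) -> (-6.454,-11.5) [heading=30, draw]
  -- iteration 3/6 --
  FD 12: (-6.454,-11.5) -> (3.938,-5.5) [heading=30, draw]
  FD 7: (3.938,-5.5) -> (10,-2) [heading=30, draw]
  RT 120: heading 30 -> 270
  FD 6: (10,-2) -> (10,-8) [heading=270, draw]
  -- iteration 4/6 --
  FD 12: (10,-8) -> (10,-20) [heading=270, draw]
  FD 7: (10,-20) -> (10,-27) [heading=270, draw]
  RT 120: heading 270 -> 150
  FD 6: (10,-27) -> (4.804,-24) [heading=150, draw]
  -- iteration 5/6 --
  FD 12: (4.804,-24) -> (-5.588,-18) [heading=150, draw]
  FD 7: (-5.588,-18) -> (-11.651,-14.5) [heading=150, draw]
  RT 120: heading 150 -> 30
  FD 6: (-11.651,-14.5) -> (-6.454,-11.5) [heading=30, draw]
  -- iteration 6/6 --
  FD 12: (-6.454,-11.5) -> (3.938,-5.5) [heading=30, draw]
  FD 7: (3.938,-5.5) -> (10,-2) [heading=30, draw]
  RT 120: heading 30 -> 270
  FD 6: (10,-2) -> (10,-8) [heading=270, draw]
]
PU: pen up
LT 90: heading 270 -> 0
Final: pos=(10,-8), heading=0, 19 segment(s) drawn

Segment lengths:
  seg 1: (10,8) -> (10,-8), length = 16
  seg 2: (10,-8) -> (10,-20), length = 12
  seg 3: (10,-20) -> (10,-27), length = 7
  seg 4: (10,-27) -> (4.804,-24), length = 6
  seg 5: (4.804,-24) -> (-5.588,-18), length = 12
  seg 6: (-5.588,-18) -> (-11.651,-14.5), length = 7
  seg 7: (-11.651,-14.5) -> (-6.454,-11.5), length = 6
  seg 8: (-6.454,-11.5) -> (3.938,-5.5), length = 12
  seg 9: (3.938,-5.5) -> (10,-2), length = 7
  seg 10: (10,-2) -> (10,-8), length = 6
  seg 11: (10,-8) -> (10,-20), length = 12
  seg 12: (10,-20) -> (10,-27), length = 7
  seg 13: (10,-27) -> (4.804,-24), length = 6
  seg 14: (4.804,-24) -> (-5.588,-18), length = 12
  seg 15: (-5.588,-18) -> (-11.651,-14.5), length = 7
  seg 16: (-11.651,-14.5) -> (-6.454,-11.5), length = 6
  seg 17: (-6.454,-11.5) -> (3.938,-5.5), length = 12
  seg 18: (3.938,-5.5) -> (10,-2), length = 7
  seg 19: (10,-2) -> (10,-8), length = 6
Total = 166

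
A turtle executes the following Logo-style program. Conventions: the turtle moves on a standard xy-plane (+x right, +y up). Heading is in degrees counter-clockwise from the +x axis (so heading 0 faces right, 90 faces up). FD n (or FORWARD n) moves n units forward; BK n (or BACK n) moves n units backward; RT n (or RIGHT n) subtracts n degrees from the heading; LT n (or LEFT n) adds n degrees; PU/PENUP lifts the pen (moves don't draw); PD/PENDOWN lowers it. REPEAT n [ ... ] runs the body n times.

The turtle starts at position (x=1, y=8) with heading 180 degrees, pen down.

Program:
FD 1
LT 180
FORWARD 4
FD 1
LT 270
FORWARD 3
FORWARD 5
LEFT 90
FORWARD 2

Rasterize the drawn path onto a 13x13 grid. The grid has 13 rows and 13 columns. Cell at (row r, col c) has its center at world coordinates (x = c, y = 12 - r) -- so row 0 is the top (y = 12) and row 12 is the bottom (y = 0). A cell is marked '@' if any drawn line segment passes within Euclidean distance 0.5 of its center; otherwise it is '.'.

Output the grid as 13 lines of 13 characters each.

Answer: .............
.............
.............
.............
@@@@@@.......
.....@.......
.....@.......
.....@.......
.....@.......
.....@.......
.....@.......
.....@.......
.....@@@.....

Derivation:
Segment 0: (1,8) -> (0,8)
Segment 1: (0,8) -> (4,8)
Segment 2: (4,8) -> (5,8)
Segment 3: (5,8) -> (5,5)
Segment 4: (5,5) -> (5,-0)
Segment 5: (5,-0) -> (7,-0)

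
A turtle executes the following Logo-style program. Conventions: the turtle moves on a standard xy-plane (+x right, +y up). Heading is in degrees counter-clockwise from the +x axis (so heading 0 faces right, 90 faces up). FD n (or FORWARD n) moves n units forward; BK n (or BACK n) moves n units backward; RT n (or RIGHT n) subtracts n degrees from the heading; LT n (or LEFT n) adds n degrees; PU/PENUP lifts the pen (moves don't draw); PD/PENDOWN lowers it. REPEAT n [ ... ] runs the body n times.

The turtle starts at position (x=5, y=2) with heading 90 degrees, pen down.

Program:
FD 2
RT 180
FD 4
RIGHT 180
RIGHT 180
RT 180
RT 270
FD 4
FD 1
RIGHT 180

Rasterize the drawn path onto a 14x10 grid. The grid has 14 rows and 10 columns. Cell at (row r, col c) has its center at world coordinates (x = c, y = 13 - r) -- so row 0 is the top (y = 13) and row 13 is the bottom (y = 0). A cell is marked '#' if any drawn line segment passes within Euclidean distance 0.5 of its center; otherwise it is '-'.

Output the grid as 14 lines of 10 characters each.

Segment 0: (5,2) -> (5,4)
Segment 1: (5,4) -> (5,0)
Segment 2: (5,0) -> (1,-0)
Segment 3: (1,-0) -> (0,-0)

Answer: ----------
----------
----------
----------
----------
----------
----------
----------
----------
-----#----
-----#----
-----#----
-----#----
######----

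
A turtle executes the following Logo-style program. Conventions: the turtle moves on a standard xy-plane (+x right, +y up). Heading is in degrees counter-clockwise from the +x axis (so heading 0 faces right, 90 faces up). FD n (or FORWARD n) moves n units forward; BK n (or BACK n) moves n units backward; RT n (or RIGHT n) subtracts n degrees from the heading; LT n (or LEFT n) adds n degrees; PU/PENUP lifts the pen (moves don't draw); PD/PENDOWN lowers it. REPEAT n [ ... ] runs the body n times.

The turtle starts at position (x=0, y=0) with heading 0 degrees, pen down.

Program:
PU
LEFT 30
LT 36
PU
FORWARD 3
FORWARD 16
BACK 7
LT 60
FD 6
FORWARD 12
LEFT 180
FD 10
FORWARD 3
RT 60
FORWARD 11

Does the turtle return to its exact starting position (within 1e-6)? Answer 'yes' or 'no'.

Executing turtle program step by step:
Start: pos=(0,0), heading=0, pen down
PU: pen up
LT 30: heading 0 -> 30
LT 36: heading 30 -> 66
PU: pen up
FD 3: (0,0) -> (1.22,2.741) [heading=66, move]
FD 16: (1.22,2.741) -> (7.728,17.357) [heading=66, move]
BK 7: (7.728,17.357) -> (4.881,10.963) [heading=66, move]
LT 60: heading 66 -> 126
FD 6: (4.881,10.963) -> (1.354,15.817) [heading=126, move]
FD 12: (1.354,15.817) -> (-5.699,25.525) [heading=126, move]
LT 180: heading 126 -> 306
FD 10: (-5.699,25.525) -> (0.179,17.435) [heading=306, move]
FD 3: (0.179,17.435) -> (1.942,15.008) [heading=306, move]
RT 60: heading 306 -> 246
FD 11: (1.942,15.008) -> (-2.532,4.959) [heading=246, move]
Final: pos=(-2.532,4.959), heading=246, 0 segment(s) drawn

Start position: (0, 0)
Final position: (-2.532, 4.959)
Distance = 5.568; >= 1e-6 -> NOT closed

Answer: no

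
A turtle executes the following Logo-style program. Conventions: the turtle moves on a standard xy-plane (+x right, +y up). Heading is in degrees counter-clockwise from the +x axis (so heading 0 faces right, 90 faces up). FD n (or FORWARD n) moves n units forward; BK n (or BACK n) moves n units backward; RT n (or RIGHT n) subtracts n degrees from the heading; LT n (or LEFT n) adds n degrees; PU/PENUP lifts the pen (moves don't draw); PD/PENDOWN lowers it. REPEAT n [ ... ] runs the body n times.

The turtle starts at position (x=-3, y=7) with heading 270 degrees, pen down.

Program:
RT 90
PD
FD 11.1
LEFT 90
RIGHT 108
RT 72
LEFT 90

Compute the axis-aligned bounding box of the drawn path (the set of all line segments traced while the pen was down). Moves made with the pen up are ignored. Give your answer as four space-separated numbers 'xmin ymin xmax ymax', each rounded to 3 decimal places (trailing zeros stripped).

Executing turtle program step by step:
Start: pos=(-3,7), heading=270, pen down
RT 90: heading 270 -> 180
PD: pen down
FD 11.1: (-3,7) -> (-14.1,7) [heading=180, draw]
LT 90: heading 180 -> 270
RT 108: heading 270 -> 162
RT 72: heading 162 -> 90
LT 90: heading 90 -> 180
Final: pos=(-14.1,7), heading=180, 1 segment(s) drawn

Segment endpoints: x in {-14.1, -3}, y in {7, 7}
xmin=-14.1, ymin=7, xmax=-3, ymax=7

Answer: -14.1 7 -3 7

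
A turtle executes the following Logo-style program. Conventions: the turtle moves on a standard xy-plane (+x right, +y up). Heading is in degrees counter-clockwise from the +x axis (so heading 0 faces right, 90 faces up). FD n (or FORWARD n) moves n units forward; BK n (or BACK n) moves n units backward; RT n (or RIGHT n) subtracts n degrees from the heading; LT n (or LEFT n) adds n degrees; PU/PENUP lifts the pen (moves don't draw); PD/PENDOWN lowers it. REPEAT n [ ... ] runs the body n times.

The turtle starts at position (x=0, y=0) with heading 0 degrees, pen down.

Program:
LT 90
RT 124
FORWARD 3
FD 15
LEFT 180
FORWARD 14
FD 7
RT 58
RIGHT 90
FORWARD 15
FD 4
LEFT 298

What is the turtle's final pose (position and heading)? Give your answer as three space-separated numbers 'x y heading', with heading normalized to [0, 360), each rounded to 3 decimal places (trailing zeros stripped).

Answer: 16.501 1.014 296

Derivation:
Executing turtle program step by step:
Start: pos=(0,0), heading=0, pen down
LT 90: heading 0 -> 90
RT 124: heading 90 -> 326
FD 3: (0,0) -> (2.487,-1.678) [heading=326, draw]
FD 15: (2.487,-1.678) -> (14.923,-10.065) [heading=326, draw]
LT 180: heading 326 -> 146
FD 14: (14.923,-10.065) -> (3.316,-2.237) [heading=146, draw]
FD 7: (3.316,-2.237) -> (-2.487,1.678) [heading=146, draw]
RT 58: heading 146 -> 88
RT 90: heading 88 -> 358
FD 15: (-2.487,1.678) -> (12.504,1.154) [heading=358, draw]
FD 4: (12.504,1.154) -> (16.501,1.014) [heading=358, draw]
LT 298: heading 358 -> 296
Final: pos=(16.501,1.014), heading=296, 6 segment(s) drawn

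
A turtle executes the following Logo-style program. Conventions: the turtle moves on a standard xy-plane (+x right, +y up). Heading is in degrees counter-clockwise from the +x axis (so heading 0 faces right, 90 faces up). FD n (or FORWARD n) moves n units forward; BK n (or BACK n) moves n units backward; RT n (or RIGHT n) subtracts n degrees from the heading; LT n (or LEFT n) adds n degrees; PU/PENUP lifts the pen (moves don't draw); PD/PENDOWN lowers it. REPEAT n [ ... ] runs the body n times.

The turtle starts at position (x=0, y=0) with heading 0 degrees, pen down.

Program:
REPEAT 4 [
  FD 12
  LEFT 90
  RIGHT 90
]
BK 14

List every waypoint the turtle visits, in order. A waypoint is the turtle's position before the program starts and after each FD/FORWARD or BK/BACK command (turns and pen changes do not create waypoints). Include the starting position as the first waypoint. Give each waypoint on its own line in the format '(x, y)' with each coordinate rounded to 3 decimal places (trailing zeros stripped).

Executing turtle program step by step:
Start: pos=(0,0), heading=0, pen down
REPEAT 4 [
  -- iteration 1/4 --
  FD 12: (0,0) -> (12,0) [heading=0, draw]
  LT 90: heading 0 -> 90
  RT 90: heading 90 -> 0
  -- iteration 2/4 --
  FD 12: (12,0) -> (24,0) [heading=0, draw]
  LT 90: heading 0 -> 90
  RT 90: heading 90 -> 0
  -- iteration 3/4 --
  FD 12: (24,0) -> (36,0) [heading=0, draw]
  LT 90: heading 0 -> 90
  RT 90: heading 90 -> 0
  -- iteration 4/4 --
  FD 12: (36,0) -> (48,0) [heading=0, draw]
  LT 90: heading 0 -> 90
  RT 90: heading 90 -> 0
]
BK 14: (48,0) -> (34,0) [heading=0, draw]
Final: pos=(34,0), heading=0, 5 segment(s) drawn
Waypoints (6 total):
(0, 0)
(12, 0)
(24, 0)
(36, 0)
(48, 0)
(34, 0)

Answer: (0, 0)
(12, 0)
(24, 0)
(36, 0)
(48, 0)
(34, 0)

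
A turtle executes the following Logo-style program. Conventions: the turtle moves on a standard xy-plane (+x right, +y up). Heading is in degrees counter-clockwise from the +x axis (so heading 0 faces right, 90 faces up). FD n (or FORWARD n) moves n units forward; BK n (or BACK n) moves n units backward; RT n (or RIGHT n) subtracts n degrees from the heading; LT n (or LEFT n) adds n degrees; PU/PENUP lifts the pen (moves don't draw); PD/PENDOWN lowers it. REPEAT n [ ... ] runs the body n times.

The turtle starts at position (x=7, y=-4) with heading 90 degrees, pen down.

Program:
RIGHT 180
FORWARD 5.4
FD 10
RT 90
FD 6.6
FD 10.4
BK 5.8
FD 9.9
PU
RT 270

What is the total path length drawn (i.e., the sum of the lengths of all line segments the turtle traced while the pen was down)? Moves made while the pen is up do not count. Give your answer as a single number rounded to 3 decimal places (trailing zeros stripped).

Answer: 48.1

Derivation:
Executing turtle program step by step:
Start: pos=(7,-4), heading=90, pen down
RT 180: heading 90 -> 270
FD 5.4: (7,-4) -> (7,-9.4) [heading=270, draw]
FD 10: (7,-9.4) -> (7,-19.4) [heading=270, draw]
RT 90: heading 270 -> 180
FD 6.6: (7,-19.4) -> (0.4,-19.4) [heading=180, draw]
FD 10.4: (0.4,-19.4) -> (-10,-19.4) [heading=180, draw]
BK 5.8: (-10,-19.4) -> (-4.2,-19.4) [heading=180, draw]
FD 9.9: (-4.2,-19.4) -> (-14.1,-19.4) [heading=180, draw]
PU: pen up
RT 270: heading 180 -> 270
Final: pos=(-14.1,-19.4), heading=270, 6 segment(s) drawn

Segment lengths:
  seg 1: (7,-4) -> (7,-9.4), length = 5.4
  seg 2: (7,-9.4) -> (7,-19.4), length = 10
  seg 3: (7,-19.4) -> (0.4,-19.4), length = 6.6
  seg 4: (0.4,-19.4) -> (-10,-19.4), length = 10.4
  seg 5: (-10,-19.4) -> (-4.2,-19.4), length = 5.8
  seg 6: (-4.2,-19.4) -> (-14.1,-19.4), length = 9.9
Total = 48.1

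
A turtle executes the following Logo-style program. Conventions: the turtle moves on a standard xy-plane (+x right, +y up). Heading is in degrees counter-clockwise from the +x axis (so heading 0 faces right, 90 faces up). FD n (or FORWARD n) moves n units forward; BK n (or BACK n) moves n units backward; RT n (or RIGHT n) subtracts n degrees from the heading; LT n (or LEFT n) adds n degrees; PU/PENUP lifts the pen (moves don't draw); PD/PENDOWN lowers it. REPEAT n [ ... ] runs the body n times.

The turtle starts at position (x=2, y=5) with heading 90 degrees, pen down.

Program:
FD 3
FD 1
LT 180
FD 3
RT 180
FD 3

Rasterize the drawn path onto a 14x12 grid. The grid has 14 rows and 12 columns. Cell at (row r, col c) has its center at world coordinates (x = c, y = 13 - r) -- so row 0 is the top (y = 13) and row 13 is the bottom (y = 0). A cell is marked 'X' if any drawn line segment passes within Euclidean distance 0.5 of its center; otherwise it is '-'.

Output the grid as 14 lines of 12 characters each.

Segment 0: (2,5) -> (2,8)
Segment 1: (2,8) -> (2,9)
Segment 2: (2,9) -> (2,6)
Segment 3: (2,6) -> (2,9)

Answer: ------------
------------
------------
------------
--X---------
--X---------
--X---------
--X---------
--X---------
------------
------------
------------
------------
------------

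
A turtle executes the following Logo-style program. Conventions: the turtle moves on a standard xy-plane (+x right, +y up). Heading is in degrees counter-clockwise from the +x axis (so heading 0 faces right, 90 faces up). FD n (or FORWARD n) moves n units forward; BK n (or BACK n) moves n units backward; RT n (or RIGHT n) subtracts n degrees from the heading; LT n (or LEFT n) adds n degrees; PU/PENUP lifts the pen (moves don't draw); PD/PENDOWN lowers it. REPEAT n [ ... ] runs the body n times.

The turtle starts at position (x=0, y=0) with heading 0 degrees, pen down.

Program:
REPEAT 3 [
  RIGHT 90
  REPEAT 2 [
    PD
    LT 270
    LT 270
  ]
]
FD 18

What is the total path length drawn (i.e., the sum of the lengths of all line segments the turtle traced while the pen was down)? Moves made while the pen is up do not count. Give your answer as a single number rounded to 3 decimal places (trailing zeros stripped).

Executing turtle program step by step:
Start: pos=(0,0), heading=0, pen down
REPEAT 3 [
  -- iteration 1/3 --
  RT 90: heading 0 -> 270
  REPEAT 2 [
    -- iteration 1/2 --
    PD: pen down
    LT 270: heading 270 -> 180
    LT 270: heading 180 -> 90
    -- iteration 2/2 --
    PD: pen down
    LT 270: heading 90 -> 0
    LT 270: heading 0 -> 270
  ]
  -- iteration 2/3 --
  RT 90: heading 270 -> 180
  REPEAT 2 [
    -- iteration 1/2 --
    PD: pen down
    LT 270: heading 180 -> 90
    LT 270: heading 90 -> 0
    -- iteration 2/2 --
    PD: pen down
    LT 270: heading 0 -> 270
    LT 270: heading 270 -> 180
  ]
  -- iteration 3/3 --
  RT 90: heading 180 -> 90
  REPEAT 2 [
    -- iteration 1/2 --
    PD: pen down
    LT 270: heading 90 -> 0
    LT 270: heading 0 -> 270
    -- iteration 2/2 --
    PD: pen down
    LT 270: heading 270 -> 180
    LT 270: heading 180 -> 90
  ]
]
FD 18: (0,0) -> (0,18) [heading=90, draw]
Final: pos=(0,18), heading=90, 1 segment(s) drawn

Segment lengths:
  seg 1: (0,0) -> (0,18), length = 18
Total = 18

Answer: 18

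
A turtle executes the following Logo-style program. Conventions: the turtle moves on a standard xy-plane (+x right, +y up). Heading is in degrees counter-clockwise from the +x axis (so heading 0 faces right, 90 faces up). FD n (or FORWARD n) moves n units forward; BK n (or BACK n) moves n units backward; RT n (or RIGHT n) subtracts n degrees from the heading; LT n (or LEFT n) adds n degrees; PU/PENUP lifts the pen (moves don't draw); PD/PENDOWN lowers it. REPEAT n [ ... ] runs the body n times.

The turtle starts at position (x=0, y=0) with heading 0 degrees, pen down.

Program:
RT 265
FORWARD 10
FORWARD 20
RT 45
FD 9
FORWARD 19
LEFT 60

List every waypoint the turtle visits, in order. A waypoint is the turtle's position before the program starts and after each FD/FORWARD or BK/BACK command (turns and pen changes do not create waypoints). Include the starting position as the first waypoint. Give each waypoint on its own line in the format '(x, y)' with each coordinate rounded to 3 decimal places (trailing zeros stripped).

Executing turtle program step by step:
Start: pos=(0,0), heading=0, pen down
RT 265: heading 0 -> 95
FD 10: (0,0) -> (-0.872,9.962) [heading=95, draw]
FD 20: (-0.872,9.962) -> (-2.615,29.886) [heading=95, draw]
RT 45: heading 95 -> 50
FD 9: (-2.615,29.886) -> (3.17,36.78) [heading=50, draw]
FD 19: (3.17,36.78) -> (15.383,51.335) [heading=50, draw]
LT 60: heading 50 -> 110
Final: pos=(15.383,51.335), heading=110, 4 segment(s) drawn
Waypoints (5 total):
(0, 0)
(-0.872, 9.962)
(-2.615, 29.886)
(3.17, 36.78)
(15.383, 51.335)

Answer: (0, 0)
(-0.872, 9.962)
(-2.615, 29.886)
(3.17, 36.78)
(15.383, 51.335)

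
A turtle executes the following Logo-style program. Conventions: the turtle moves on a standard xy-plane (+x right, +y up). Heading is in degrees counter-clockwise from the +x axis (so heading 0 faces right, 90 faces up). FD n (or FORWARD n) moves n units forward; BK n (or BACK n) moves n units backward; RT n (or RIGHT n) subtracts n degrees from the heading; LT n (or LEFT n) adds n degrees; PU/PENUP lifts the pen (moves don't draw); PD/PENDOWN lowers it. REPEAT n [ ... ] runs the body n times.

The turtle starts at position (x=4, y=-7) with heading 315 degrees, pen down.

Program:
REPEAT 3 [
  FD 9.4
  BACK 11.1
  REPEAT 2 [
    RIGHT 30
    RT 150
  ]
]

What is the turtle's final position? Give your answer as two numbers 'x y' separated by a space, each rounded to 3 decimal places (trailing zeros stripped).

Executing turtle program step by step:
Start: pos=(4,-7), heading=315, pen down
REPEAT 3 [
  -- iteration 1/3 --
  FD 9.4: (4,-7) -> (10.647,-13.647) [heading=315, draw]
  BK 11.1: (10.647,-13.647) -> (2.798,-5.798) [heading=315, draw]
  REPEAT 2 [
    -- iteration 1/2 --
    RT 30: heading 315 -> 285
    RT 150: heading 285 -> 135
    -- iteration 2/2 --
    RT 30: heading 135 -> 105
    RT 150: heading 105 -> 315
  ]
  -- iteration 2/3 --
  FD 9.4: (2.798,-5.798) -> (9.445,-12.445) [heading=315, draw]
  BK 11.1: (9.445,-12.445) -> (1.596,-4.596) [heading=315, draw]
  REPEAT 2 [
    -- iteration 1/2 --
    RT 30: heading 315 -> 285
    RT 150: heading 285 -> 135
    -- iteration 2/2 --
    RT 30: heading 135 -> 105
    RT 150: heading 105 -> 315
  ]
  -- iteration 3/3 --
  FD 9.4: (1.596,-4.596) -> (8.243,-11.243) [heading=315, draw]
  BK 11.1: (8.243,-11.243) -> (0.394,-3.394) [heading=315, draw]
  REPEAT 2 [
    -- iteration 1/2 --
    RT 30: heading 315 -> 285
    RT 150: heading 285 -> 135
    -- iteration 2/2 --
    RT 30: heading 135 -> 105
    RT 150: heading 105 -> 315
  ]
]
Final: pos=(0.394,-3.394), heading=315, 6 segment(s) drawn

Answer: 0.394 -3.394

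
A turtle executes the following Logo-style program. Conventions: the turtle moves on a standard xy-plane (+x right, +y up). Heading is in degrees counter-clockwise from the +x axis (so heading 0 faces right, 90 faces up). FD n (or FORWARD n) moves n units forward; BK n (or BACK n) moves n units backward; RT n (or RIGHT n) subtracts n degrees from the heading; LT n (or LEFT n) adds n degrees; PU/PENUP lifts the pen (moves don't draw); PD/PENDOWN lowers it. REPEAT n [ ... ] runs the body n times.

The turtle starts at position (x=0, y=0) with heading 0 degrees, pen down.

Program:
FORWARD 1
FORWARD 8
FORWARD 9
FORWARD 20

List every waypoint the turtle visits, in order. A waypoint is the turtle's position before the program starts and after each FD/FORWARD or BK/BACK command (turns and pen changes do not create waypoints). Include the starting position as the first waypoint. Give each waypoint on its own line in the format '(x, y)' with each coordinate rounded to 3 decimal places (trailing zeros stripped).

Answer: (0, 0)
(1, 0)
(9, 0)
(18, 0)
(38, 0)

Derivation:
Executing turtle program step by step:
Start: pos=(0,0), heading=0, pen down
FD 1: (0,0) -> (1,0) [heading=0, draw]
FD 8: (1,0) -> (9,0) [heading=0, draw]
FD 9: (9,0) -> (18,0) [heading=0, draw]
FD 20: (18,0) -> (38,0) [heading=0, draw]
Final: pos=(38,0), heading=0, 4 segment(s) drawn
Waypoints (5 total):
(0, 0)
(1, 0)
(9, 0)
(18, 0)
(38, 0)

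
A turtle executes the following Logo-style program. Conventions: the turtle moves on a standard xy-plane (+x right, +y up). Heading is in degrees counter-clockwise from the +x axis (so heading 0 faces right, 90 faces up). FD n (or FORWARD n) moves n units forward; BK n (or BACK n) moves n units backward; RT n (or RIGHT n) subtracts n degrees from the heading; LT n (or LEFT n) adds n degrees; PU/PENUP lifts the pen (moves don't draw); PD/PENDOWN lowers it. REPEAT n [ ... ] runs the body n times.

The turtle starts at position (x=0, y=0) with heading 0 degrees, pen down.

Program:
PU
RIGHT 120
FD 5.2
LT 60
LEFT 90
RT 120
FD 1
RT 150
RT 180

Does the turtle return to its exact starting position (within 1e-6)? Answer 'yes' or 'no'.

Answer: no

Derivation:
Executing turtle program step by step:
Start: pos=(0,0), heading=0, pen down
PU: pen up
RT 120: heading 0 -> 240
FD 5.2: (0,0) -> (-2.6,-4.503) [heading=240, move]
LT 60: heading 240 -> 300
LT 90: heading 300 -> 30
RT 120: heading 30 -> 270
FD 1: (-2.6,-4.503) -> (-2.6,-5.503) [heading=270, move]
RT 150: heading 270 -> 120
RT 180: heading 120 -> 300
Final: pos=(-2.6,-5.503), heading=300, 0 segment(s) drawn

Start position: (0, 0)
Final position: (-2.6, -5.503)
Distance = 6.087; >= 1e-6 -> NOT closed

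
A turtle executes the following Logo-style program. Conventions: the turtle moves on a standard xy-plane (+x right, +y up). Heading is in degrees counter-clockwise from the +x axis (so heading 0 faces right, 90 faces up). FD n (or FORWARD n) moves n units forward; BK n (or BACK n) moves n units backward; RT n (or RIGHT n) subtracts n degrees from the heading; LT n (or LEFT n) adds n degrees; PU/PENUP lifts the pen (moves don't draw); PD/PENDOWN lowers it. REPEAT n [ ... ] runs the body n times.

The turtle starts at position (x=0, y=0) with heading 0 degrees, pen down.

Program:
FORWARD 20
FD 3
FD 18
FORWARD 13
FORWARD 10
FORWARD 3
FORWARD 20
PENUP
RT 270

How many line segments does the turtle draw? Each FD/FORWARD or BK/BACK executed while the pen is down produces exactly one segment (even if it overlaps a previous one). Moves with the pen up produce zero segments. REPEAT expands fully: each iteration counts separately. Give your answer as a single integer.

Answer: 7

Derivation:
Executing turtle program step by step:
Start: pos=(0,0), heading=0, pen down
FD 20: (0,0) -> (20,0) [heading=0, draw]
FD 3: (20,0) -> (23,0) [heading=0, draw]
FD 18: (23,0) -> (41,0) [heading=0, draw]
FD 13: (41,0) -> (54,0) [heading=0, draw]
FD 10: (54,0) -> (64,0) [heading=0, draw]
FD 3: (64,0) -> (67,0) [heading=0, draw]
FD 20: (67,0) -> (87,0) [heading=0, draw]
PU: pen up
RT 270: heading 0 -> 90
Final: pos=(87,0), heading=90, 7 segment(s) drawn
Segments drawn: 7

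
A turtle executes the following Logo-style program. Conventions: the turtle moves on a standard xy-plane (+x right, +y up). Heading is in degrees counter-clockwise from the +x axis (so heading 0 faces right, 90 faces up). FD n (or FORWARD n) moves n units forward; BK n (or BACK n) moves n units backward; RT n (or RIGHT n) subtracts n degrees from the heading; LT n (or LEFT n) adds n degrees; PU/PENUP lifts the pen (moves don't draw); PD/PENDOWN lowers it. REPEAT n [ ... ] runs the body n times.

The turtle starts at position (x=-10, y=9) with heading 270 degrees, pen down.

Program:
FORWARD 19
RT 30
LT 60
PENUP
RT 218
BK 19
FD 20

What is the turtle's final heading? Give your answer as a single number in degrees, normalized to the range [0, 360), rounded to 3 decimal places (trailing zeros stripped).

Answer: 82

Derivation:
Executing turtle program step by step:
Start: pos=(-10,9), heading=270, pen down
FD 19: (-10,9) -> (-10,-10) [heading=270, draw]
RT 30: heading 270 -> 240
LT 60: heading 240 -> 300
PU: pen up
RT 218: heading 300 -> 82
BK 19: (-10,-10) -> (-12.644,-28.815) [heading=82, move]
FD 20: (-12.644,-28.815) -> (-9.861,-9.01) [heading=82, move]
Final: pos=(-9.861,-9.01), heading=82, 1 segment(s) drawn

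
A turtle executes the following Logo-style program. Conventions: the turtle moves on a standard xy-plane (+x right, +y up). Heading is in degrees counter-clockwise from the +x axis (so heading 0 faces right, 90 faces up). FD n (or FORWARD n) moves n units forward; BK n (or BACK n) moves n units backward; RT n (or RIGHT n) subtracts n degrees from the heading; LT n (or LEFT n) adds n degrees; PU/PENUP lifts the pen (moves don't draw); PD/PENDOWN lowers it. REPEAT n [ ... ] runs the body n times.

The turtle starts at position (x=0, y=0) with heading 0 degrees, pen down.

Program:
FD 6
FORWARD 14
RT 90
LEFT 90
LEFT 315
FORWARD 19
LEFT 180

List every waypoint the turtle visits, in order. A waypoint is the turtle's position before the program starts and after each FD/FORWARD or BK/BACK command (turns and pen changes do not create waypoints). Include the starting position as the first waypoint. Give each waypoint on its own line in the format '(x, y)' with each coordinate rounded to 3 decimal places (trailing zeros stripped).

Executing turtle program step by step:
Start: pos=(0,0), heading=0, pen down
FD 6: (0,0) -> (6,0) [heading=0, draw]
FD 14: (6,0) -> (20,0) [heading=0, draw]
RT 90: heading 0 -> 270
LT 90: heading 270 -> 0
LT 315: heading 0 -> 315
FD 19: (20,0) -> (33.435,-13.435) [heading=315, draw]
LT 180: heading 315 -> 135
Final: pos=(33.435,-13.435), heading=135, 3 segment(s) drawn
Waypoints (4 total):
(0, 0)
(6, 0)
(20, 0)
(33.435, -13.435)

Answer: (0, 0)
(6, 0)
(20, 0)
(33.435, -13.435)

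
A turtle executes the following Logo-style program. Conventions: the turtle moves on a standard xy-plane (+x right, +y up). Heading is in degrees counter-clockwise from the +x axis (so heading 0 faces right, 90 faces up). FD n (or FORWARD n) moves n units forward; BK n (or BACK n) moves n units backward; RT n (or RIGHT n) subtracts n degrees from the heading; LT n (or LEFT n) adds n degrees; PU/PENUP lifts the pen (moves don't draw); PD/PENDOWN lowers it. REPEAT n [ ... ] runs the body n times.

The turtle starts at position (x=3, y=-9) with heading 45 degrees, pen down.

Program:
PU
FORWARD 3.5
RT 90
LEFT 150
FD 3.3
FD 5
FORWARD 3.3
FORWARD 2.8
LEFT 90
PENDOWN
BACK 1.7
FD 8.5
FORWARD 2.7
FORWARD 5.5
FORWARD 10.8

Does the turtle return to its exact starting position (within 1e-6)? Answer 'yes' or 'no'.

Executing turtle program step by step:
Start: pos=(3,-9), heading=45, pen down
PU: pen up
FD 3.5: (3,-9) -> (5.475,-6.525) [heading=45, move]
RT 90: heading 45 -> 315
LT 150: heading 315 -> 105
FD 3.3: (5.475,-6.525) -> (4.621,-3.338) [heading=105, move]
FD 5: (4.621,-3.338) -> (3.327,1.492) [heading=105, move]
FD 3.3: (3.327,1.492) -> (2.473,4.68) [heading=105, move]
FD 2.8: (2.473,4.68) -> (1.748,7.384) [heading=105, move]
LT 90: heading 105 -> 195
PD: pen down
BK 1.7: (1.748,7.384) -> (3.39,7.824) [heading=195, draw]
FD 8.5: (3.39,7.824) -> (-4.82,5.624) [heading=195, draw]
FD 2.7: (-4.82,5.624) -> (-7.428,4.925) [heading=195, draw]
FD 5.5: (-7.428,4.925) -> (-12.741,3.502) [heading=195, draw]
FD 10.8: (-12.741,3.502) -> (-23.173,0.707) [heading=195, draw]
Final: pos=(-23.173,0.707), heading=195, 5 segment(s) drawn

Start position: (3, -9)
Final position: (-23.173, 0.707)
Distance = 27.915; >= 1e-6 -> NOT closed

Answer: no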